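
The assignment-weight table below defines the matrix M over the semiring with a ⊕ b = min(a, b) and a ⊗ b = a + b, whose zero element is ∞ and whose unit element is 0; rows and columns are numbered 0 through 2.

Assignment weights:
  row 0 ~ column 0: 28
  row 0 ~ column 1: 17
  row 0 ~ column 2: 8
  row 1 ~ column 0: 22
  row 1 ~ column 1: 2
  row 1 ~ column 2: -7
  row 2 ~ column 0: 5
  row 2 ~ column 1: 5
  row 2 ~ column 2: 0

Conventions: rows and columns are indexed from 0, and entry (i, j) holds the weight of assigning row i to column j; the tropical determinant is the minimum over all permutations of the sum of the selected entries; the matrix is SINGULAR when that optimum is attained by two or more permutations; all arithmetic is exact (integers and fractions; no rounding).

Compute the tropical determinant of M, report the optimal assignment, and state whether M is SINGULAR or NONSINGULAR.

σ = (0, 1, 2): 28 + 2 + 0 = 30
σ = (0, 2, 1): 28 + (-7) + 5 = 26
σ = (1, 0, 2): 17 + 22 + 0 = 39
σ = (1, 2, 0): 17 + (-7) + 5 = 15
σ = (2, 0, 1): 8 + 22 + 5 = 35
σ = (2, 1, 0): 8 + 2 + 5 = 15
Optimal value attained by: σ = (1, 2, 0).
Answer: det⊕(M) = 15; verdict: SINGULAR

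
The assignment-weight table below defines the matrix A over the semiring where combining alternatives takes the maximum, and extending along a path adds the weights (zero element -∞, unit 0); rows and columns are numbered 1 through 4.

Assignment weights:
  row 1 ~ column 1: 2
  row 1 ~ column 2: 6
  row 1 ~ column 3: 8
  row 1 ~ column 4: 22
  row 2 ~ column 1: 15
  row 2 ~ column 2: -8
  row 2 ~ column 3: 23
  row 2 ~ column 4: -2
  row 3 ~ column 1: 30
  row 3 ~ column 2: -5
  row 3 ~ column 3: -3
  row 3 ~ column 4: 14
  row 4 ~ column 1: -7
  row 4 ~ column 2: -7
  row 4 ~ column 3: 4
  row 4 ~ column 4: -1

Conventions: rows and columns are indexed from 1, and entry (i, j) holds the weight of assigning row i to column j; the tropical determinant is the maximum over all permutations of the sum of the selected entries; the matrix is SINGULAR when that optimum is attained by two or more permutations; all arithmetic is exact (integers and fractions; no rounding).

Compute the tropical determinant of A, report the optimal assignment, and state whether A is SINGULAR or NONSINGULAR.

σ = (1, 2, 3, 4): 2 + (-8) + (-3) + (-1) = -10
σ = (1, 2, 4, 3): 2 + (-8) + 14 + 4 = 12
σ = (1, 3, 2, 4): 2 + 23 + (-5) + (-1) = 19
σ = (1, 3, 4, 2): 2 + 23 + 14 + (-7) = 32
σ = (1, 4, 2, 3): 2 + (-2) + (-5) + 4 = -1
σ = (1, 4, 3, 2): 2 + (-2) + (-3) + (-7) = -10
σ = (2, 1, 3, 4): 6 + 15 + (-3) + (-1) = 17
σ = (2, 1, 4, 3): 6 + 15 + 14 + 4 = 39
σ = (2, 3, 1, 4): 6 + 23 + 30 + (-1) = 58
σ = (2, 3, 4, 1): 6 + 23 + 14 + (-7) = 36
σ = (2, 4, 1, 3): 6 + (-2) + 30 + 4 = 38
σ = (2, 4, 3, 1): 6 + (-2) + (-3) + (-7) = -6
σ = (3, 1, 2, 4): 8 + 15 + (-5) + (-1) = 17
σ = (3, 1, 4, 2): 8 + 15 + 14 + (-7) = 30
σ = (3, 2, 1, 4): 8 + (-8) + 30 + (-1) = 29
σ = (3, 2, 4, 1): 8 + (-8) + 14 + (-7) = 7
σ = (3, 4, 1, 2): 8 + (-2) + 30 + (-7) = 29
σ = (3, 4, 2, 1): 8 + (-2) + (-5) + (-7) = -6
σ = (4, 1, 2, 3): 22 + 15 + (-5) + 4 = 36
σ = (4, 1, 3, 2): 22 + 15 + (-3) + (-7) = 27
σ = (4, 2, 1, 3): 22 + (-8) + 30 + 4 = 48
σ = (4, 2, 3, 1): 22 + (-8) + (-3) + (-7) = 4
σ = (4, 3, 1, 2): 22 + 23 + 30 + (-7) = 68
σ = (4, 3, 2, 1): 22 + 23 + (-5) + (-7) = 33
Optimal value attained by: σ = (4, 3, 1, 2).
Answer: det⊕(A) = 68; verdict: NONSINGULAR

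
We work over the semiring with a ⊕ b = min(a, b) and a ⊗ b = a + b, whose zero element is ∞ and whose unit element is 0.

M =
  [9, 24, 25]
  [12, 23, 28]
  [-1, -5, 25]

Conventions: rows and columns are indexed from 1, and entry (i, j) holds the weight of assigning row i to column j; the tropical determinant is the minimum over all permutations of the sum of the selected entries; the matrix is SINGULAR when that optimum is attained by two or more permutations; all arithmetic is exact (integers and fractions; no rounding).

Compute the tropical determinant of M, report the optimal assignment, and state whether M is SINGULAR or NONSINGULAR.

σ = (1, 2, 3): 9 + 23 + 25 = 57
σ = (1, 3, 2): 9 + 28 + (-5) = 32
σ = (2, 1, 3): 24 + 12 + 25 = 61
σ = (2, 3, 1): 24 + 28 + (-1) = 51
σ = (3, 1, 2): 25 + 12 + (-5) = 32
σ = (3, 2, 1): 25 + 23 + (-1) = 47
Optimal value attained by: σ = (1, 3, 2).
Answer: det⊕(M) = 32; verdict: SINGULAR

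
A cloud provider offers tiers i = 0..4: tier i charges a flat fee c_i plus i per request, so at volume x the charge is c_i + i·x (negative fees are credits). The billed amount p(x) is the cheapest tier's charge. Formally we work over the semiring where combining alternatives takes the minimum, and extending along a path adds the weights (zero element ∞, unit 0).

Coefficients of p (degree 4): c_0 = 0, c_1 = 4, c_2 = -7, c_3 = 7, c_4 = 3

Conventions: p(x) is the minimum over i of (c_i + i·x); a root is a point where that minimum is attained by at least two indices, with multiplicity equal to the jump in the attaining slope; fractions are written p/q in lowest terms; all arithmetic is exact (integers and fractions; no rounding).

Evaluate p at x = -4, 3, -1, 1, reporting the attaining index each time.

p(-4) = min(0+0·(-4)=0, 4+1·(-4)=0, -7+2·(-4)=-15, 7+3·(-4)=-5, 3+4·(-4)=-13) = -15 (attained by i=2)
p(3) = min(0+0·3=0, 4+1·3=7, -7+2·3=-1, 7+3·3=16, 3+4·3=15) = -1 (attained by i=2)
p(-1) = min(0+0·(-1)=0, 4+1·(-1)=3, -7+2·(-1)=-9, 7+3·(-1)=4, 3+4·(-1)=-1) = -9 (attained by i=2)
p(1) = min(0+0·1=0, 4+1·1=5, -7+2·1=-5, 7+3·1=10, 3+4·1=7) = -5 (attained by i=2)
Answer: p(-4) = -15; p(3) = -1; p(-1) = -9; p(1) = -5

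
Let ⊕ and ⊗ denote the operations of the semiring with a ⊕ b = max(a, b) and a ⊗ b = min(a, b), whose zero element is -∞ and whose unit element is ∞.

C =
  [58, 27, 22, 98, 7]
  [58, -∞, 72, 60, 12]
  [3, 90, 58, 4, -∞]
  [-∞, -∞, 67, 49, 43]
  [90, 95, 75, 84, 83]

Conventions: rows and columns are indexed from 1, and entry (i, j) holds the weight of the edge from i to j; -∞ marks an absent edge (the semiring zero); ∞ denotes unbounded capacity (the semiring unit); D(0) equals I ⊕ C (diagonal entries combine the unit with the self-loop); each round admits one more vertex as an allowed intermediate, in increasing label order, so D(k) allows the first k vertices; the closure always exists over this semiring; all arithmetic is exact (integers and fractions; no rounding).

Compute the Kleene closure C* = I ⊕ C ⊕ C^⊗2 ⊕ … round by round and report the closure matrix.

D(0):
  [∞, 27, 22, 98, 7]
  [58, ∞, 72, 60, 12]
  [3, 90, ∞, 4, -∞]
  [-∞, -∞, 67, ∞, 43]
  [90, 95, 75, 84, ∞]
D(1):
  [∞, 27, 22, 98, 7]
  [58, ∞, 72, 60, 12]
  [3, 90, ∞, 4, 3]
  [-∞, -∞, 67, ∞, 43]
  [90, 95, 75, 90, ∞]
D(2):
  [∞, 27, 27, 98, 12]
  [58, ∞, 72, 60, 12]
  [58, 90, ∞, 60, 12]
  [-∞, -∞, 67, ∞, 43]
  [90, 95, 75, 90, ∞]
D(3):
  [∞, 27, 27, 98, 12]
  [58, ∞, 72, 60, 12]
  [58, 90, ∞, 60, 12]
  [58, 67, 67, ∞, 43]
  [90, 95, 75, 90, ∞]
D(4):
  [∞, 67, 67, 98, 43]
  [58, ∞, 72, 60, 43]
  [58, 90, ∞, 60, 43]
  [58, 67, 67, ∞, 43]
  [90, 95, 75, 90, ∞]
D(5):
  [∞, 67, 67, 98, 43]
  [58, ∞, 72, 60, 43]
  [58, 90, ∞, 60, 43]
  [58, 67, 67, ∞, 43]
  [90, 95, 75, 90, ∞]
Answer: C* = [[∞, 67, 67, 98, 43], [58, ∞, 72, 60, 43], [58, 90, ∞, 60, 43], [58, 67, 67, ∞, 43], [90, 95, 75, 90, ∞]]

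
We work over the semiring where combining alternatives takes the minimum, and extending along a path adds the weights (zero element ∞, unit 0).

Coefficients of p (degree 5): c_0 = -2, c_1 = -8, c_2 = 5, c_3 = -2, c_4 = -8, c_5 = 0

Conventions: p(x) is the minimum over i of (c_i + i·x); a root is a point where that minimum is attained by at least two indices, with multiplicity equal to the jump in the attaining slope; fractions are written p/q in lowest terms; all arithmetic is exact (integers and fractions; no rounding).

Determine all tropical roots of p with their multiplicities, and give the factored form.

hull edge (i=0, c=-2) to (i=1, c=-8): slope -6, span 1
hull edge (i=1, c=-8) to (i=4, c=-8): slope 0, span 3
hull edge (i=4, c=-8) to (i=5, c=0): slope 8, span 1
Factored form: p(x) = 0 ⊗ (x ⊕ (-8)) ⊗ (x ⊕ 0) ⊗ (x ⊕ 0) ⊗ (x ⊕ 0) ⊗ (x ⊕ 6)
Answer: roots = -8 (mult 1), 0 (mult 3), 6 (mult 1)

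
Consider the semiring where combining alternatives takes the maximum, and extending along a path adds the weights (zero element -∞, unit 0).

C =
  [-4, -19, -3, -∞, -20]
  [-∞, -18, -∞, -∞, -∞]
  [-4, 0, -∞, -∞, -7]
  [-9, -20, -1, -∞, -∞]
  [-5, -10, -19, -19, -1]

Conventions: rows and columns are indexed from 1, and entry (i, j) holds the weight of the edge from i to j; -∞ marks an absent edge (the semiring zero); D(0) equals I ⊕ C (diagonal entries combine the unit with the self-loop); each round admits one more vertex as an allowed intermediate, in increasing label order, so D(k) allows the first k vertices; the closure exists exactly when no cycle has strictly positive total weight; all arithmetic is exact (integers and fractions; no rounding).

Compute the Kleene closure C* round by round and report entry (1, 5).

D(0):
  [0, -19, -3, -∞, -20]
  [-∞, 0, -∞, -∞, -∞]
  [-4, 0, 0, -∞, -7]
  [-9, -20, -1, 0, -∞]
  [-5, -10, -19, -19, 0]
D(1):
  [0, -19, -3, -∞, -20]
  [-∞, 0, -∞, -∞, -∞]
  [-4, 0, 0, -∞, -7]
  [-9, -20, -1, 0, -29]
  [-5, -10, -8, -19, 0]
D(2):
  [0, -19, -3, -∞, -20]
  [-∞, 0, -∞, -∞, -∞]
  [-4, 0, 0, -∞, -7]
  [-9, -20, -1, 0, -29]
  [-5, -10, -8, -19, 0]
D(3):
  [0, -3, -3, -∞, -10]
  [-∞, 0, -∞, -∞, -∞]
  [-4, 0, 0, -∞, -7]
  [-5, -1, -1, 0, -8]
  [-5, -8, -8, -19, 0]
D(4):
  [0, -3, -3, -∞, -10]
  [-∞, 0, -∞, -∞, -∞]
  [-4, 0, 0, -∞, -7]
  [-5, -1, -1, 0, -8]
  [-5, -8, -8, -19, 0]
D(5):
  [0, -3, -3, -29, -10]
  [-∞, 0, -∞, -∞, -∞]
  [-4, 0, 0, -26, -7]
  [-5, -1, -1, 0, -8]
  [-5, -8, -8, -19, 0]
Answer: C*[1][5] = -10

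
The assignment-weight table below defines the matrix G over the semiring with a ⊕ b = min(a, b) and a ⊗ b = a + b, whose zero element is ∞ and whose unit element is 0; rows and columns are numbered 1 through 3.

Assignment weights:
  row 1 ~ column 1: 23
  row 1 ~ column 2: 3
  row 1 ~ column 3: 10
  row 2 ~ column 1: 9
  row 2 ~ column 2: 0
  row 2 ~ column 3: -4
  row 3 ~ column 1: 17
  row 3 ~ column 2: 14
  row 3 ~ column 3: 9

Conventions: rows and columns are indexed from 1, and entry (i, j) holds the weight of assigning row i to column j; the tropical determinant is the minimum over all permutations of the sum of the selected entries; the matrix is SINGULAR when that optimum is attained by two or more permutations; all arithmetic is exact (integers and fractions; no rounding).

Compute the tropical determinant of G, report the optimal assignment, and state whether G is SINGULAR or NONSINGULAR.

σ = (1, 2, 3): 23 + 0 + 9 = 32
σ = (1, 3, 2): 23 + (-4) + 14 = 33
σ = (2, 1, 3): 3 + 9 + 9 = 21
σ = (2, 3, 1): 3 + (-4) + 17 = 16
σ = (3, 1, 2): 10 + 9 + 14 = 33
σ = (3, 2, 1): 10 + 0 + 17 = 27
Optimal value attained by: σ = (2, 3, 1).
Answer: det⊕(G) = 16; verdict: NONSINGULAR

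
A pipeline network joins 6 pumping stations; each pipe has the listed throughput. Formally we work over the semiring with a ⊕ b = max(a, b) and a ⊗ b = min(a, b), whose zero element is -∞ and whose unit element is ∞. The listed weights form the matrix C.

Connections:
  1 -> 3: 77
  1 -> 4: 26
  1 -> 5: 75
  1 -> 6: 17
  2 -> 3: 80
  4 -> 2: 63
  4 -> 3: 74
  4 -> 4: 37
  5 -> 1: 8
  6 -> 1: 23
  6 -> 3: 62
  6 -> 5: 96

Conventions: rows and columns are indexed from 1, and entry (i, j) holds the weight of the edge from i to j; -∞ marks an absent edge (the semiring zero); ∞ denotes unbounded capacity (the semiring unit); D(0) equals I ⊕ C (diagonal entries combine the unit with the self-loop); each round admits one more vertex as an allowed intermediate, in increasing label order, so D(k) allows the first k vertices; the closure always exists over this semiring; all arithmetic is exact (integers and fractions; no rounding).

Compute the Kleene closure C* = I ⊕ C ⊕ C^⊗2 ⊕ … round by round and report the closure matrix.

D(0):
  [∞, -∞, 77, 26, 75, 17]
  [-∞, ∞, 80, -∞, -∞, -∞]
  [-∞, -∞, ∞, -∞, -∞, -∞]
  [-∞, 63, 74, ∞, -∞, -∞]
  [8, -∞, -∞, -∞, ∞, -∞]
  [23, -∞, 62, -∞, 96, ∞]
D(1):
  [∞, -∞, 77, 26, 75, 17]
  [-∞, ∞, 80, -∞, -∞, -∞]
  [-∞, -∞, ∞, -∞, -∞, -∞]
  [-∞, 63, 74, ∞, -∞, -∞]
  [8, -∞, 8, 8, ∞, 8]
  [23, -∞, 62, 23, 96, ∞]
D(2):
  [∞, -∞, 77, 26, 75, 17]
  [-∞, ∞, 80, -∞, -∞, -∞]
  [-∞, -∞, ∞, -∞, -∞, -∞]
  [-∞, 63, 74, ∞, -∞, -∞]
  [8, -∞, 8, 8, ∞, 8]
  [23, -∞, 62, 23, 96, ∞]
D(3):
  [∞, -∞, 77, 26, 75, 17]
  [-∞, ∞, 80, -∞, -∞, -∞]
  [-∞, -∞, ∞, -∞, -∞, -∞]
  [-∞, 63, 74, ∞, -∞, -∞]
  [8, -∞, 8, 8, ∞, 8]
  [23, -∞, 62, 23, 96, ∞]
D(4):
  [∞, 26, 77, 26, 75, 17]
  [-∞, ∞, 80, -∞, -∞, -∞]
  [-∞, -∞, ∞, -∞, -∞, -∞]
  [-∞, 63, 74, ∞, -∞, -∞]
  [8, 8, 8, 8, ∞, 8]
  [23, 23, 62, 23, 96, ∞]
D(5):
  [∞, 26, 77, 26, 75, 17]
  [-∞, ∞, 80, -∞, -∞, -∞]
  [-∞, -∞, ∞, -∞, -∞, -∞]
  [-∞, 63, 74, ∞, -∞, -∞]
  [8, 8, 8, 8, ∞, 8]
  [23, 23, 62, 23, 96, ∞]
D(6):
  [∞, 26, 77, 26, 75, 17]
  [-∞, ∞, 80, -∞, -∞, -∞]
  [-∞, -∞, ∞, -∞, -∞, -∞]
  [-∞, 63, 74, ∞, -∞, -∞]
  [8, 8, 8, 8, ∞, 8]
  [23, 23, 62, 23, 96, ∞]
Answer: C* = [[∞, 26, 77, 26, 75, 17], [-∞, ∞, 80, -∞, -∞, -∞], [-∞, -∞, ∞, -∞, -∞, -∞], [-∞, 63, 74, ∞, -∞, -∞], [8, 8, 8, 8, ∞, 8], [23, 23, 62, 23, 96, ∞]]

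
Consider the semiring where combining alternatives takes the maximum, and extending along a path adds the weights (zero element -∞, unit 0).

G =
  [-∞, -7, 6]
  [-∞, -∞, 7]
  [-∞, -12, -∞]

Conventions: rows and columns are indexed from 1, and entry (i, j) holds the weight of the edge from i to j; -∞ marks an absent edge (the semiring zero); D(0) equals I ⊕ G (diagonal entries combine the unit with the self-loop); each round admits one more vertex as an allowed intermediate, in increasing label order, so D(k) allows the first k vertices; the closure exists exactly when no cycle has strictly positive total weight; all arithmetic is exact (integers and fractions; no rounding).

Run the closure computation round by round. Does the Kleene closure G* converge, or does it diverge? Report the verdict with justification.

D(0):
  [0, -7, 6]
  [-∞, 0, 7]
  [-∞, -12, 0]
D(1):
  [0, -7, 6]
  [-∞, 0, 7]
  [-∞, -12, 0]
D(2):
  [0, -7, 6]
  [-∞, 0, 7]
  [-∞, -12, 0]
D(3):
  [0, -6, 6]
  [-∞, 0, 7]
  [-∞, -12, 0]
Key observation: every diagonal entry stays at the unit through all rounds, so no improving cycle exists.
Answer: CONVERGES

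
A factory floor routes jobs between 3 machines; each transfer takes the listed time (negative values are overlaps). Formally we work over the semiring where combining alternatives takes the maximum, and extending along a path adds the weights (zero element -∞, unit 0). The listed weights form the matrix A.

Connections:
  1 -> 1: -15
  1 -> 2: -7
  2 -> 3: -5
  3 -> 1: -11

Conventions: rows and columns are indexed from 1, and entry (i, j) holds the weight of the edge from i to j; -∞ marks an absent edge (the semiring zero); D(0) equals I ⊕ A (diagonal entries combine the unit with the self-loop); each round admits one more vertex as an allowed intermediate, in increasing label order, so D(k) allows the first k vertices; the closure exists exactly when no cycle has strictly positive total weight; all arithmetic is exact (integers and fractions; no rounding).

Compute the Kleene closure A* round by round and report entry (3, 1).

D(0):
  [0, -7, -∞]
  [-∞, 0, -5]
  [-11, -∞, 0]
D(1):
  [0, -7, -∞]
  [-∞, 0, -5]
  [-11, -18, 0]
D(2):
  [0, -7, -12]
  [-∞, 0, -5]
  [-11, -18, 0]
D(3):
  [0, -7, -12]
  [-16, 0, -5]
  [-11, -18, 0]
Answer: A*[3][1] = -11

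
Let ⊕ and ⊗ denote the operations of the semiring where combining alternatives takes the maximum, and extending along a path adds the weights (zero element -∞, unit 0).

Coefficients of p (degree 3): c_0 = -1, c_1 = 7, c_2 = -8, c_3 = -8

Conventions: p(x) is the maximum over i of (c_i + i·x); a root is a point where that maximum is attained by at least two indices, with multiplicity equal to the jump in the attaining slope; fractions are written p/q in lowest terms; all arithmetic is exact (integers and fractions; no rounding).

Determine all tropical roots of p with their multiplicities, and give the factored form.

hull edge (i=0, c=-1) to (i=1, c=7): slope 8, span 1
hull edge (i=1, c=7) to (i=3, c=-8): slope -15/2, span 2
Factored form: p(x) = -8 ⊗ (x ⊕ (-8)) ⊗ (x ⊕ 15/2) ⊗ (x ⊕ 15/2)
Answer: roots = -8 (mult 1), 15/2 (mult 2)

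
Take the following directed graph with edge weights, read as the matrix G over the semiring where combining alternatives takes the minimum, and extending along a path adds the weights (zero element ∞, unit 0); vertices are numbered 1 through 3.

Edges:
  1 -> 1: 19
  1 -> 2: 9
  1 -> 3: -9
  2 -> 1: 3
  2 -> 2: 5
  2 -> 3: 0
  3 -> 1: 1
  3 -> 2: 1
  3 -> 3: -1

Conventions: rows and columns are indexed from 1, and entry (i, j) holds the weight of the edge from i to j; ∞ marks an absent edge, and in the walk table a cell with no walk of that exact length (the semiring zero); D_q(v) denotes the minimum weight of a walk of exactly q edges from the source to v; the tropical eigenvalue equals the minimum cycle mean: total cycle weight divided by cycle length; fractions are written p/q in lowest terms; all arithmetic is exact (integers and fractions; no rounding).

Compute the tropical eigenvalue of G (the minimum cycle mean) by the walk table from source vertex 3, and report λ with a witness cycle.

q=0: [∞, ∞, 0]
q=1: [1, 1, -1]
q=2: [0, 0, -8]
q=3: [-7, -7, -9]
Optimal cycle mean attained by: cycle 1->3->1, total (-9) + 1, length 2.
Answer: λ = -4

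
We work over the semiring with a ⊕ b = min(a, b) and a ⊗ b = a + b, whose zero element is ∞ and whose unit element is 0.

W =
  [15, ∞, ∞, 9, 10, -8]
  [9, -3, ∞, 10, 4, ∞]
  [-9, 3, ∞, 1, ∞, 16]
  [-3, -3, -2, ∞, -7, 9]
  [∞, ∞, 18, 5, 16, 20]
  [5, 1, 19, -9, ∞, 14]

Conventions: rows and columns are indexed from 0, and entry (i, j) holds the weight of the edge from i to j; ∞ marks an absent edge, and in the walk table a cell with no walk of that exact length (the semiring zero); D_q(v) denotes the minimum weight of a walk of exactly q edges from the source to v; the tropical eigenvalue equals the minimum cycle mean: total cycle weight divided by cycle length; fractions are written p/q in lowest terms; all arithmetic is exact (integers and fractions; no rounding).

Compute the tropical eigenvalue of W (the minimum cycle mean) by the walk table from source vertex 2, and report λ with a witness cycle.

q=0: [∞, ∞, 0, ∞, ∞, ∞]
q=1: [-9, 3, ∞, 1, ∞, 16]
q=2: [-2, -2, -1, 0, -6, -17]
q=3: [-12, -16, -2, -26, -7, -10]
q=4: [-29, -29, -28, -19, -33, -20]
q=5: [-37, -32, -21, -29, -26, -37]
q=6: [-32, -36, -31, -46, -36, -45]
Optimal cycle mean attained by: cycle 0->5->3->2->0, total (-8) + (-9) + (-2) + (-9), length 4.
Answer: λ = -7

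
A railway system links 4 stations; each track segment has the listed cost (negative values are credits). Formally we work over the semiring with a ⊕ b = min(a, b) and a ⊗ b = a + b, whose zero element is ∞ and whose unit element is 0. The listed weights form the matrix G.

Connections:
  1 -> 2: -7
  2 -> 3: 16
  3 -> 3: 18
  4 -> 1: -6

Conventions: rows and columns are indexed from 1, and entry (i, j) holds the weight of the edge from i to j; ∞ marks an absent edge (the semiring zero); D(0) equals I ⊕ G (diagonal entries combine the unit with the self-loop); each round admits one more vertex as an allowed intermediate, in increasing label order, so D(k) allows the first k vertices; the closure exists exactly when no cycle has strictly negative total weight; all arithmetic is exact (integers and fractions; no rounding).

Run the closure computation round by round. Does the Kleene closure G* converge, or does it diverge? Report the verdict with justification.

D(0):
  [0, -7, ∞, ∞]
  [∞, 0, 16, ∞]
  [∞, ∞, 0, ∞]
  [-6, ∞, ∞, 0]
D(1):
  [0, -7, ∞, ∞]
  [∞, 0, 16, ∞]
  [∞, ∞, 0, ∞]
  [-6, -13, ∞, 0]
D(2):
  [0, -7, 9, ∞]
  [∞, 0, 16, ∞]
  [∞, ∞, 0, ∞]
  [-6, -13, 3, 0]
D(3):
  [0, -7, 9, ∞]
  [∞, 0, 16, ∞]
  [∞, ∞, 0, ∞]
  [-6, -13, 3, 0]
D(4):
  [0, -7, 9, ∞]
  [∞, 0, 16, ∞]
  [∞, ∞, 0, ∞]
  [-6, -13, 3, 0]
Key observation: every diagonal entry stays at the unit through all rounds, so no improving cycle exists.
Answer: CONVERGES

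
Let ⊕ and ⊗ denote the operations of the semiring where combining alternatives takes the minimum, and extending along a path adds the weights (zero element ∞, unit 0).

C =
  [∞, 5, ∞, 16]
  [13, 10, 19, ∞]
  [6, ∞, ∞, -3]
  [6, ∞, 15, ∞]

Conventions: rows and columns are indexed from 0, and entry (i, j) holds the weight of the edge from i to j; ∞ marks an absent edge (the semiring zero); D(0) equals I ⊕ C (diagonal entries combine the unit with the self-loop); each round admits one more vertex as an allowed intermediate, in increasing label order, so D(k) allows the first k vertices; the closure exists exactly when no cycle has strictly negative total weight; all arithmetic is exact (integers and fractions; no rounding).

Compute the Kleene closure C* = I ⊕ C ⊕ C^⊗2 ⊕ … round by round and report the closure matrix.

D(0):
  [0, 5, ∞, 16]
  [13, 0, 19, ∞]
  [6, ∞, 0, -3]
  [6, ∞, 15, 0]
D(1):
  [0, 5, ∞, 16]
  [13, 0, 19, 29]
  [6, 11, 0, -3]
  [6, 11, 15, 0]
D(2):
  [0, 5, 24, 16]
  [13, 0, 19, 29]
  [6, 11, 0, -3]
  [6, 11, 15, 0]
D(3):
  [0, 5, 24, 16]
  [13, 0, 19, 16]
  [6, 11, 0, -3]
  [6, 11, 15, 0]
D(4):
  [0, 5, 24, 16]
  [13, 0, 19, 16]
  [3, 8, 0, -3]
  [6, 11, 15, 0]
Answer: C* = [[0, 5, 24, 16], [13, 0, 19, 16], [3, 8, 0, -3], [6, 11, 15, 0]]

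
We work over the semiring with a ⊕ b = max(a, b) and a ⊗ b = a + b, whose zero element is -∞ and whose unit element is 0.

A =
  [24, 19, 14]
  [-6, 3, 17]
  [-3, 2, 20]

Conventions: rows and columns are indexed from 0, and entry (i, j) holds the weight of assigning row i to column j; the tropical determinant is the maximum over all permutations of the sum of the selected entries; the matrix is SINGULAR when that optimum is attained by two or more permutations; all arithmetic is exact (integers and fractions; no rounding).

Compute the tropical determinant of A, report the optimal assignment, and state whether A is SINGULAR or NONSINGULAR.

σ = (0, 1, 2): 24 + 3 + 20 = 47
σ = (0, 2, 1): 24 + 17 + 2 = 43
σ = (1, 0, 2): 19 + (-6) + 20 = 33
σ = (1, 2, 0): 19 + 17 + (-3) = 33
σ = (2, 0, 1): 14 + (-6) + 2 = 10
σ = (2, 1, 0): 14 + 3 + (-3) = 14
Optimal value attained by: σ = (0, 1, 2).
Answer: det⊕(A) = 47; verdict: NONSINGULAR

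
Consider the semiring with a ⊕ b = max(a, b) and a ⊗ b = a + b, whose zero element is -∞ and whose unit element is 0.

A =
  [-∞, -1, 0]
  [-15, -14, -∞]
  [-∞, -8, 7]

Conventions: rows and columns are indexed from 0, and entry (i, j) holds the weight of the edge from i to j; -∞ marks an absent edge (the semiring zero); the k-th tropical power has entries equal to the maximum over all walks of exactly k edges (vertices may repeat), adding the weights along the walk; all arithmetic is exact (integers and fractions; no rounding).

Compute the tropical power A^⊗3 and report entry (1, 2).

A^⊗2:
  [-16, -8, 7]
  [-29, -16, -15]
  [-23, -1, 14]
A^⊗3:
  [-23, -1, 14]
  [-31, -23, -8]
  [-16, 6, 21]
Key observation: the optimum is the walk 1->0->2->2, with weight (-15) + 0 + 7 = -8.
Optimal value attained by: walk 1->0->2->2.
Answer: (A^⊗3)[1][2] = -8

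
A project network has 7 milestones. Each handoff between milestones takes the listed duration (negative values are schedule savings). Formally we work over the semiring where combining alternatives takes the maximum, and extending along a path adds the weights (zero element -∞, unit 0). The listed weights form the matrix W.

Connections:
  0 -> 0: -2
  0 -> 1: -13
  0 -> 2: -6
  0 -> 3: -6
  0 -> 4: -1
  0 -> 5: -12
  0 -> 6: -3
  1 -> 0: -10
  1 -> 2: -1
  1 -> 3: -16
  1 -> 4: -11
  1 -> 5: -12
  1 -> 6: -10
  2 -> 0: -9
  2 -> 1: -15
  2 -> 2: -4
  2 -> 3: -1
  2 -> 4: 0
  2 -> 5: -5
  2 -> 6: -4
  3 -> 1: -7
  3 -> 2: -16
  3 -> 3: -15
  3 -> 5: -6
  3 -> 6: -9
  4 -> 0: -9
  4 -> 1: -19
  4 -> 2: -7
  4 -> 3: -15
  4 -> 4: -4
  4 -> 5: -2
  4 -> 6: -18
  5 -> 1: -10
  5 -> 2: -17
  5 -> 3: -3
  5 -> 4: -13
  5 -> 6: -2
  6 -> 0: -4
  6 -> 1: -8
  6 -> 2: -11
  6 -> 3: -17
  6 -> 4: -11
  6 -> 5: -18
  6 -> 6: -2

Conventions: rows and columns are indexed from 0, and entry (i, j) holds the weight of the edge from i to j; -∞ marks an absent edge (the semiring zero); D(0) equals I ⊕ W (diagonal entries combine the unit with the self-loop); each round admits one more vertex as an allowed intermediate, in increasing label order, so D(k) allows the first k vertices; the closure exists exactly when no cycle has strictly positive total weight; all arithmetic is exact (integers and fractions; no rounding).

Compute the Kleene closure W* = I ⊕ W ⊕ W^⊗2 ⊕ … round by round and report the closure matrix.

D(0):
  [0, -13, -6, -6, -1, -12, -3]
  [-10, 0, -1, -16, -11, -12, -10]
  [-9, -15, 0, -1, 0, -5, -4]
  [-∞, -7, -16, 0, -∞, -6, -9]
  [-9, -19, -7, -15, 0, -2, -18]
  [-∞, -10, -17, -3, -13, 0, -2]
  [-4, -8, -11, -17, -11, -18, 0]
D(1):
  [0, -13, -6, -6, -1, -12, -3]
  [-10, 0, -1, -16, -11, -12, -10]
  [-9, -15, 0, -1, 0, -5, -4]
  [-∞, -7, -16, 0, -∞, -6, -9]
  [-9, -19, -7, -15, 0, -2, -12]
  [-∞, -10, -17, -3, -13, 0, -2]
  [-4, -8, -10, -10, -5, -16, 0]
D(2):
  [0, -13, -6, -6, -1, -12, -3]
  [-10, 0, -1, -16, -11, -12, -10]
  [-9, -15, 0, -1, 0, -5, -4]
  [-17, -7, -8, 0, -18, -6, -9]
  [-9, -19, -7, -15, 0, -2, -12]
  [-20, -10, -11, -3, -13, 0, -2]
  [-4, -8, -9, -10, -5, -16, 0]
D(3):
  [0, -13, -6, -6, -1, -11, -3]
  [-10, 0, -1, -2, -1, -6, -5]
  [-9, -15, 0, -1, 0, -5, -4]
  [-17, -7, -8, 0, -8, -6, -9]
  [-9, -19, -7, -8, 0, -2, -11]
  [-20, -10, -11, -3, -11, 0, -2]
  [-4, -8, -9, -10, -5, -14, 0]
D(4):
  [0, -13, -6, -6, -1, -11, -3]
  [-10, 0, -1, -2, -1, -6, -5]
  [-9, -8, 0, -1, 0, -5, -4]
  [-17, -7, -8, 0, -8, -6, -9]
  [-9, -15, -7, -8, 0, -2, -11]
  [-20, -10, -11, -3, -11, 0, -2]
  [-4, -8, -9, -10, -5, -14, 0]
D(5):
  [0, -13, -6, -6, -1, -3, -3]
  [-10, 0, -1, -2, -1, -3, -5]
  [-9, -8, 0, -1, 0, -2, -4]
  [-17, -7, -8, 0, -8, -6, -9]
  [-9, -15, -7, -8, 0, -2, -11]
  [-20, -10, -11, -3, -11, 0, -2]
  [-4, -8, -9, -10, -5, -7, 0]
D(6):
  [0, -13, -6, -6, -1, -3, -3]
  [-10, 0, -1, -2, -1, -3, -5]
  [-9, -8, 0, -1, 0, -2, -4]
  [-17, -7, -8, 0, -8, -6, -8]
  [-9, -12, -7, -5, 0, -2, -4]
  [-20, -10, -11, -3, -11, 0, -2]
  [-4, -8, -9, -10, -5, -7, 0]
D(7):
  [0, -11, -6, -6, -1, -3, -3]
  [-9, 0, -1, -2, -1, -3, -5]
  [-8, -8, 0, -1, 0, -2, -4]
  [-12, -7, -8, 0, -8, -6, -8]
  [-8, -12, -7, -5, 0, -2, -4]
  [-6, -10, -11, -3, -7, 0, -2]
  [-4, -8, -9, -10, -5, -7, 0]
Answer: W* = [[0, -11, -6, -6, -1, -3, -3], [-9, 0, -1, -2, -1, -3, -5], [-8, -8, 0, -1, 0, -2, -4], [-12, -7, -8, 0, -8, -6, -8], [-8, -12, -7, -5, 0, -2, -4], [-6, -10, -11, -3, -7, 0, -2], [-4, -8, -9, -10, -5, -7, 0]]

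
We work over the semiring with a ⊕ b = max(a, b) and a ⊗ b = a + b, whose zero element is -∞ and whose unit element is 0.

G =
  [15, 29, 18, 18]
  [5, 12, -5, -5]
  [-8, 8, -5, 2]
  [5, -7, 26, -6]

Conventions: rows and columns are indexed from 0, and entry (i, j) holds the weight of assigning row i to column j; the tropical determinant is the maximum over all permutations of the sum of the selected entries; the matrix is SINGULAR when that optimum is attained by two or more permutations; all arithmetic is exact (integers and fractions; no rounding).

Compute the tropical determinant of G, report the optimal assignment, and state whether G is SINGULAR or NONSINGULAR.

σ = (0, 1, 2, 3): 15 + 12 + (-5) + (-6) = 16
σ = (0, 1, 3, 2): 15 + 12 + 2 + 26 = 55
σ = (0, 2, 1, 3): 15 + (-5) + 8 + (-6) = 12
σ = (0, 2, 3, 1): 15 + (-5) + 2 + (-7) = 5
σ = (0, 3, 1, 2): 15 + (-5) + 8 + 26 = 44
σ = (0, 3, 2, 1): 15 + (-5) + (-5) + (-7) = -2
σ = (1, 0, 2, 3): 29 + 5 + (-5) + (-6) = 23
σ = (1, 0, 3, 2): 29 + 5 + 2 + 26 = 62
σ = (1, 2, 0, 3): 29 + (-5) + (-8) + (-6) = 10
σ = (1, 2, 3, 0): 29 + (-5) + 2 + 5 = 31
σ = (1, 3, 0, 2): 29 + (-5) + (-8) + 26 = 42
σ = (1, 3, 2, 0): 29 + (-5) + (-5) + 5 = 24
σ = (2, 0, 1, 3): 18 + 5 + 8 + (-6) = 25
σ = (2, 0, 3, 1): 18 + 5 + 2 + (-7) = 18
σ = (2, 1, 0, 3): 18 + 12 + (-8) + (-6) = 16
σ = (2, 1, 3, 0): 18 + 12 + 2 + 5 = 37
σ = (2, 3, 0, 1): 18 + (-5) + (-8) + (-7) = -2
σ = (2, 3, 1, 0): 18 + (-5) + 8 + 5 = 26
σ = (3, 0, 1, 2): 18 + 5 + 8 + 26 = 57
σ = (3, 0, 2, 1): 18 + 5 + (-5) + (-7) = 11
σ = (3, 1, 0, 2): 18 + 12 + (-8) + 26 = 48
σ = (3, 1, 2, 0): 18 + 12 + (-5) + 5 = 30
σ = (3, 2, 0, 1): 18 + (-5) + (-8) + (-7) = -2
σ = (3, 2, 1, 0): 18 + (-5) + 8 + 5 = 26
Optimal value attained by: σ = (1, 0, 3, 2).
Answer: det⊕(G) = 62; verdict: NONSINGULAR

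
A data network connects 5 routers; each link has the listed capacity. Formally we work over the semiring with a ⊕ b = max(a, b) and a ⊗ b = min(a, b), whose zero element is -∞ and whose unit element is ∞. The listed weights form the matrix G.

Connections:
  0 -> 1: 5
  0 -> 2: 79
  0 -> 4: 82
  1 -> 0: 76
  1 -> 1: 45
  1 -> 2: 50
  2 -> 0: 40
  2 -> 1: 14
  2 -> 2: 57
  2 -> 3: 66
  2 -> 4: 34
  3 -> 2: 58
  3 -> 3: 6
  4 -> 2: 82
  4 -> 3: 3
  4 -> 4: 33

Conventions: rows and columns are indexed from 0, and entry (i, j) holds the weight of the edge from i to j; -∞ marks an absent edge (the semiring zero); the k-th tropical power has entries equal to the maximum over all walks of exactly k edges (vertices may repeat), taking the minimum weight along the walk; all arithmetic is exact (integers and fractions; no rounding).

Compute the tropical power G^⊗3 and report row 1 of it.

G^⊗2:
  [40, 14, 82, 66, 34]
  [45, 45, 76, 50, 76]
  [40, 14, 58, 57, 40]
  [40, 14, 57, 58, 34]
  [40, 14, 57, 66, 34]
G^⊗3:
  [40, 14, 58, 66, 40]
  [45, 45, 76, 66, 45]
  [40, 14, 57, 58, 40]
  [40, 14, 58, 57, 40]
  [40, 14, 58, 57, 40]
Answer: row 1 of G^⊗3 = [45, 45, 76, 66, 45]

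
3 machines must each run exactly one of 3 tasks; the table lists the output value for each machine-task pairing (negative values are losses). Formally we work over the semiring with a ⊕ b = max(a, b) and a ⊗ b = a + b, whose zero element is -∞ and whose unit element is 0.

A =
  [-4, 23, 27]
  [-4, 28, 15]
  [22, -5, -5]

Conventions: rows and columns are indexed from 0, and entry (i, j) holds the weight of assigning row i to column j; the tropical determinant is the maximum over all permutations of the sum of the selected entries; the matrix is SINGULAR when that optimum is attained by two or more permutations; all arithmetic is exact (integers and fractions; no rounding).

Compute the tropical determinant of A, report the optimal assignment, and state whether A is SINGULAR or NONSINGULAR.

σ = (0, 1, 2): (-4) + 28 + (-5) = 19
σ = (0, 2, 1): (-4) + 15 + (-5) = 6
σ = (1, 0, 2): 23 + (-4) + (-5) = 14
σ = (1, 2, 0): 23 + 15 + 22 = 60
σ = (2, 0, 1): 27 + (-4) + (-5) = 18
σ = (2, 1, 0): 27 + 28 + 22 = 77
Optimal value attained by: σ = (2, 1, 0).
Answer: det⊕(A) = 77; verdict: NONSINGULAR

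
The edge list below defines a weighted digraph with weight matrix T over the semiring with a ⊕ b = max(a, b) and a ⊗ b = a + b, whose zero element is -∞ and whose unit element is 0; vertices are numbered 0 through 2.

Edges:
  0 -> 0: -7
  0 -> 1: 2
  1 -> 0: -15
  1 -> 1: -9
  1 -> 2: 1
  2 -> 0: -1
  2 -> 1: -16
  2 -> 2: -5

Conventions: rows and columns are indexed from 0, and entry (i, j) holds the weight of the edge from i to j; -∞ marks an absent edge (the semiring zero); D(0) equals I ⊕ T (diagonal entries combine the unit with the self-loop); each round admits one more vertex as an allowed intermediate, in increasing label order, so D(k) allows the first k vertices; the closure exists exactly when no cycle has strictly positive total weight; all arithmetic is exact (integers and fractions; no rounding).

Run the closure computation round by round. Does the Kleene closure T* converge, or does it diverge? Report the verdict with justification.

D(0):
  [0, 2, -∞]
  [-15, 0, 1]
  [-1, -16, 0]
D(1):
  [0, 2, -∞]
  [-15, 0, 1]
  [-1, 1, 0]
Detection: at round 2, diagonal entry (2, 2) turns strictly positive.
Key observation: the cycle 2->0->1->2 has total weight (-1) + 2 + 1, which is strictly positive.
Answer: DIVERGES — positive cycle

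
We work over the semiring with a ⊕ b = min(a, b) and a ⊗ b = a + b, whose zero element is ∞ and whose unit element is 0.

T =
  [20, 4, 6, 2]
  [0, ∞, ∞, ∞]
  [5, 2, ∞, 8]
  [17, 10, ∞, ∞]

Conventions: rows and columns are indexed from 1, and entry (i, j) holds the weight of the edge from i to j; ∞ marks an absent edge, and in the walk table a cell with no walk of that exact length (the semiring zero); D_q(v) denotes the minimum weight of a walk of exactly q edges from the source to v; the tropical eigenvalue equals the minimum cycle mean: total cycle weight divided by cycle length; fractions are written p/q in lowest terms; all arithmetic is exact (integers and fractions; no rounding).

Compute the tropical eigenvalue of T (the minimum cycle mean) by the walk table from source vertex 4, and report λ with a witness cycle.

q=0: [∞, ∞, ∞, 0]
q=1: [17, 10, ∞, ∞]
q=2: [10, 21, 23, 19]
q=3: [21, 14, 16, 12]
q=4: [14, 18, 27, 23]
Optimal cycle mean attained by: cycle 1->2->1, total 4 + 0, length 2.
Answer: λ = 2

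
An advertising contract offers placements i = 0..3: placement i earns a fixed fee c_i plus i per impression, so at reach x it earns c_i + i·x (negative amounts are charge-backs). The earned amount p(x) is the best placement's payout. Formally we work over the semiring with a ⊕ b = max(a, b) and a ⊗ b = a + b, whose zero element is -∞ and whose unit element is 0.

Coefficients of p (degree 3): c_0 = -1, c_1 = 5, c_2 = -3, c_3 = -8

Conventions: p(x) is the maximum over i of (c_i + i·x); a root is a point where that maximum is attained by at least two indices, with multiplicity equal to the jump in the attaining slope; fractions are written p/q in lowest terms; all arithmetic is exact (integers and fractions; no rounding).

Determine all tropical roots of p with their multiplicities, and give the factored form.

hull edge (i=0, c=-1) to (i=1, c=5): slope 6, span 1
hull edge (i=1, c=5) to (i=3, c=-8): slope -13/2, span 2
Factored form: p(x) = -8 ⊗ (x ⊕ (-6)) ⊗ (x ⊕ 13/2) ⊗ (x ⊕ 13/2)
Answer: roots = -6 (mult 1), 13/2 (mult 2)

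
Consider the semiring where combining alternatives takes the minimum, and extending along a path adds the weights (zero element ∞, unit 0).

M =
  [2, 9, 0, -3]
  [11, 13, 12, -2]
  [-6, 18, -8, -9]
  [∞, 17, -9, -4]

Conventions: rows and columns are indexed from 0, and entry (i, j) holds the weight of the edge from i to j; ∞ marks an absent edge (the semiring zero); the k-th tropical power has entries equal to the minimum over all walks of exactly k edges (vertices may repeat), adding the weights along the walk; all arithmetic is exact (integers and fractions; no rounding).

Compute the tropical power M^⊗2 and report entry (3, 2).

M^⊗2:
  [-6, 11, -12, -9]
  [6, 15, -11, -6]
  [-14, 3, -18, -17]
  [-15, 9, -17, -18]
Key observation: the optimum is the walk 3->2->2, with weight (-9) + (-8) = -17.
Optimal value attained by: walk 3->2->2.
Answer: (M^⊗2)[3][2] = -17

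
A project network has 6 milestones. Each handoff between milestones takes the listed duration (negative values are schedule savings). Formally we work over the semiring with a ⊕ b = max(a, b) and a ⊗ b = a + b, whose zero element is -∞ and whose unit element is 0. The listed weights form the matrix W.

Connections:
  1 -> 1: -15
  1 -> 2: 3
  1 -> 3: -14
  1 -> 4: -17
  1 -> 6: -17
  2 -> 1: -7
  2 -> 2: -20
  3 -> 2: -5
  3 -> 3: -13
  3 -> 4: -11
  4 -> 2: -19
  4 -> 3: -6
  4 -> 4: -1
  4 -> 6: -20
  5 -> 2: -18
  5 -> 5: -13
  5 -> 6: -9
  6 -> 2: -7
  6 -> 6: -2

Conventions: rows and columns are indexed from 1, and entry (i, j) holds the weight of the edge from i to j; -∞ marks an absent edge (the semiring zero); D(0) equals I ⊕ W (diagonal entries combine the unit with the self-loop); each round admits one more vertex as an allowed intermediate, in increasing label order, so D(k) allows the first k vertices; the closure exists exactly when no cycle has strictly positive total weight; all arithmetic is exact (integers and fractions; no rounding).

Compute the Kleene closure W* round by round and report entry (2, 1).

D(0):
  [0, 3, -14, -17, -∞, -17]
  [-7, 0, -∞, -∞, -∞, -∞]
  [-∞, -5, 0, -11, -∞, -∞]
  [-∞, -19, -6, 0, -∞, -20]
  [-∞, -18, -∞, -∞, 0, -9]
  [-∞, -7, -∞, -∞, -∞, 0]
D(1):
  [0, 3, -14, -17, -∞, -17]
  [-7, 0, -21, -24, -∞, -24]
  [-∞, -5, 0, -11, -∞, -∞]
  [-∞, -19, -6, 0, -∞, -20]
  [-∞, -18, -∞, -∞, 0, -9]
  [-∞, -7, -∞, -∞, -∞, 0]
D(2):
  [0, 3, -14, -17, -∞, -17]
  [-7, 0, -21, -24, -∞, -24]
  [-12, -5, 0, -11, -∞, -29]
  [-26, -19, -6, 0, -∞, -20]
  [-25, -18, -39, -42, 0, -9]
  [-14, -7, -28, -31, -∞, 0]
D(3):
  [0, 3, -14, -17, -∞, -17]
  [-7, 0, -21, -24, -∞, -24]
  [-12, -5, 0, -11, -∞, -29]
  [-18, -11, -6, 0, -∞, -20]
  [-25, -18, -39, -42, 0, -9]
  [-14, -7, -28, -31, -∞, 0]
D(4):
  [0, 3, -14, -17, -∞, -17]
  [-7, 0, -21, -24, -∞, -24]
  [-12, -5, 0, -11, -∞, -29]
  [-18, -11, -6, 0, -∞, -20]
  [-25, -18, -39, -42, 0, -9]
  [-14, -7, -28, -31, -∞, 0]
D(5):
  [0, 3, -14, -17, -∞, -17]
  [-7, 0, -21, -24, -∞, -24]
  [-12, -5, 0, -11, -∞, -29]
  [-18, -11, -6, 0, -∞, -20]
  [-25, -18, -39, -42, 0, -9]
  [-14, -7, -28, -31, -∞, 0]
D(6):
  [0, 3, -14, -17, -∞, -17]
  [-7, 0, -21, -24, -∞, -24]
  [-12, -5, 0, -11, -∞, -29]
  [-18, -11, -6, 0, -∞, -20]
  [-23, -16, -37, -40, 0, -9]
  [-14, -7, -28, -31, -∞, 0]
Answer: W*[2][1] = -7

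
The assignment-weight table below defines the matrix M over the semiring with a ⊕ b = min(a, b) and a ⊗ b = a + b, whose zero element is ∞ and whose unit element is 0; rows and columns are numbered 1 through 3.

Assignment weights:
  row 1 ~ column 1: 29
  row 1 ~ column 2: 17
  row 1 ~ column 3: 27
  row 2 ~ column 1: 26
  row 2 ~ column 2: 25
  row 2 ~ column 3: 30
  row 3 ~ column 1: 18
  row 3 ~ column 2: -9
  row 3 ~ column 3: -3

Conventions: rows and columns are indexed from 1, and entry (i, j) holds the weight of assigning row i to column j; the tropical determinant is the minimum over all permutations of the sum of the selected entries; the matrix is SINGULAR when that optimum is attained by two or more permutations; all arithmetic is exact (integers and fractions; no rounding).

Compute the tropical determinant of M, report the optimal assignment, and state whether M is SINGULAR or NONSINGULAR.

σ = (1, 2, 3): 29 + 25 + (-3) = 51
σ = (1, 3, 2): 29 + 30 + (-9) = 50
σ = (2, 1, 3): 17 + 26 + (-3) = 40
σ = (2, 3, 1): 17 + 30 + 18 = 65
σ = (3, 1, 2): 27 + 26 + (-9) = 44
σ = (3, 2, 1): 27 + 25 + 18 = 70
Optimal value attained by: σ = (2, 1, 3).
Answer: det⊕(M) = 40; verdict: NONSINGULAR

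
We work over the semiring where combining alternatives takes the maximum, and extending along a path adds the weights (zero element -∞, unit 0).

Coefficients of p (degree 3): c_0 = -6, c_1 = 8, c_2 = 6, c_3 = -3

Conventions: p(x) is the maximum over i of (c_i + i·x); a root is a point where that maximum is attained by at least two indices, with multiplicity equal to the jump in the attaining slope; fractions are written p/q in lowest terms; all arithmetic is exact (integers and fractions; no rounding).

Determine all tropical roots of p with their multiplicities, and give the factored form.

hull edge (i=0, c=-6) to (i=1, c=8): slope 14, span 1
hull edge (i=1, c=8) to (i=2, c=6): slope -2, span 1
hull edge (i=2, c=6) to (i=3, c=-3): slope -9, span 1
Factored form: p(x) = -3 ⊗ (x ⊕ (-14)) ⊗ (x ⊕ 2) ⊗ (x ⊕ 9)
Answer: roots = -14 (mult 1), 2 (mult 1), 9 (mult 1)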